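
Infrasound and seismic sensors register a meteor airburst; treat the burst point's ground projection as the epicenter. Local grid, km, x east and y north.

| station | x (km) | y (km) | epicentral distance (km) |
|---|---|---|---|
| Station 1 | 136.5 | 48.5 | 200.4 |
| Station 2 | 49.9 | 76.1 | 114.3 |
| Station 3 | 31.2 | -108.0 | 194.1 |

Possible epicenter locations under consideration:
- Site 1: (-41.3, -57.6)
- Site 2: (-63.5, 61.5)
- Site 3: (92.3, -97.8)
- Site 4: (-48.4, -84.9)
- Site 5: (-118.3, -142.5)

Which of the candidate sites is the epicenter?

Site 2

For each candidate, compare |candidate − station| to the reported distance:
Site 1: residuals Station 1 6.7, Station 2 47.5, Station 3 105.8 → max 105.8 km
Site 2: residuals Station 1 0.0, Station 2 0.0, Station 3 0.1 → max 0.1 km
Site 3: residuals Station 1 47.6, Station 2 64.7, Station 3 132.2 → max 132.2 km
Site 4: residuals Station 1 27.6, Station 2 74.3, Station 3 111.2 → max 111.2 km
Site 5: residuals Station 1 118.0, Station 2 161.5, Station 3 40.7 → max 161.5 km
Only Site 2 has all residuals ≈ 0.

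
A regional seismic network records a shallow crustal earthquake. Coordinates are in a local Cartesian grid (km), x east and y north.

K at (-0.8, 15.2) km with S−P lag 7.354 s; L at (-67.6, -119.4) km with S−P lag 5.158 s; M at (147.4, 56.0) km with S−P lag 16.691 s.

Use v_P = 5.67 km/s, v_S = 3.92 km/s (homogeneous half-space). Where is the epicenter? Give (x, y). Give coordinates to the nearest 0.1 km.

Distance from S−P lag: d = Δt · v_P v_S / (v_P − v_S) = Δt · (5.67·3.92)/(5.67−3.92) ≈ 12.7008·Δt.
So d_K = 93.40, d_L = 65.51, d_M = 211.99 km.
Circle about each station: (x + 0.8)² + (y − 15.2)² = 93.40²; (x + 67.6)² + (y + 119.4)² = 65.51²; (x − 147.4)² + (y − 56.0)² = 211.99².
Subtracting pairs of circle equations eliminates x²+y² and gives linear equations (the radical axes):
-133.6 x − 269.2 y = 23026.44
296.4 x + 81.6 y = -11585.12
Solving the 2×2 system: x ≈ -18.0, y ≈ -76.6 km.
Check against K (with the unrounded x, y): √((x + 0.8)²+(y − 15.2)²) = 93.40 ≈ 93.40 km. ✓

-18.0 km east, -76.6 km north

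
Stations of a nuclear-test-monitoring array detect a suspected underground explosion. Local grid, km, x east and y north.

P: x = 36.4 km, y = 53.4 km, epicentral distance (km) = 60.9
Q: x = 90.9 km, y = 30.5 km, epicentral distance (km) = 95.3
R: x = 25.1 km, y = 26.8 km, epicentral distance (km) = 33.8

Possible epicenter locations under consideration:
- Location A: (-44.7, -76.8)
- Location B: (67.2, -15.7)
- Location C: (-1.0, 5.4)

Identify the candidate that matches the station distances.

Location C

For each candidate, compare |candidate − station| to the reported distance:
Location A: residuals P 92.5, Q 77.6, R 91.1 → max 92.5 km
Location B: residuals P 14.8, Q 43.4, R 26.0 → max 43.4 km
Location C: residuals P 0.0, Q 0.0, R 0.0 → max 0.0 km
Only Location C has all residuals ≈ 0.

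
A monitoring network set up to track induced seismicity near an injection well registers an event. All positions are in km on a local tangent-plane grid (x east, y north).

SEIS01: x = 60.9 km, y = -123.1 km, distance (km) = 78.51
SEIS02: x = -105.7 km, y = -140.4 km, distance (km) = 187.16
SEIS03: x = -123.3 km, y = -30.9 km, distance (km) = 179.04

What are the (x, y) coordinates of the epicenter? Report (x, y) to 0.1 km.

Circle about each station: (x − 60.9)² + (y + 123.1)² = 78.51²; (x + 105.7)² + (y + 140.4)² = 187.16²; (x + 123.3)² + (y + 30.9)² = 179.04².
Subtracting the SEIS01 equation from the SEIS02 and SEIS03 equations removes the quadratic terms:
-333.2 x − 34.6 y = -16842.82
-368.4 x + 184.4 y = -28596.22
Solving the 2×2 system: x ≈ 55.2, y ≈ -44.8 km.

x ≈ 55.2 km, y ≈ -44.8 km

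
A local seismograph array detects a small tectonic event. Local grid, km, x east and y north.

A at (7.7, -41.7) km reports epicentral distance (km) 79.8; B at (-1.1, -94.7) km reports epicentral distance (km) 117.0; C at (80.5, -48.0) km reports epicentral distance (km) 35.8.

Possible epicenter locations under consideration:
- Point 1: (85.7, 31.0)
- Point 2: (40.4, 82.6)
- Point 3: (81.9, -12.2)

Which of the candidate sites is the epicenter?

For each candidate, compare |candidate − station| to the reported distance:
Point 1: residuals A 26.8, B 35.8, C 43.4 → max 43.4 km
Point 2: residuals A 48.7, B 65.1, C 100.8 → max 100.8 km
Point 3: residuals A 0.0, B 0.0, C 0.0 → max 0.0 km
Only Point 3 has all residuals ≈ 0.

Point 3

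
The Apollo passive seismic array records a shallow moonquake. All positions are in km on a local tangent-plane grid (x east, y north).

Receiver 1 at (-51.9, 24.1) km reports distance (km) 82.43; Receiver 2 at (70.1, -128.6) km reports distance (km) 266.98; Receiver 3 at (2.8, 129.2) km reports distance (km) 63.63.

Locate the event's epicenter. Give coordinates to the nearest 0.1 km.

Circle about each station: (x + 51.9)² + (y − 24.1)² = 82.43²; (x − 70.1)² + (y + 128.6)² = 266.98²; (x − 2.8)² + (y − 129.2)² = 63.63².
Subtracting pairs of circle equations eliminates x²+y² and gives linear equations (the radical axes):
244.0 x − 305.4 y = -46306.07
109.4 x + 210.2 y = 16171.99
Solving the 2×2 system: x ≈ -56.6, y ≈ 106.4 km.
Check against Receiver 1 (with the unrounded x, y): √((x + 51.9)²+(y − 24.1)²) = 82.43 ≈ 82.43 km. ✓

-56.6 km east, 106.4 km north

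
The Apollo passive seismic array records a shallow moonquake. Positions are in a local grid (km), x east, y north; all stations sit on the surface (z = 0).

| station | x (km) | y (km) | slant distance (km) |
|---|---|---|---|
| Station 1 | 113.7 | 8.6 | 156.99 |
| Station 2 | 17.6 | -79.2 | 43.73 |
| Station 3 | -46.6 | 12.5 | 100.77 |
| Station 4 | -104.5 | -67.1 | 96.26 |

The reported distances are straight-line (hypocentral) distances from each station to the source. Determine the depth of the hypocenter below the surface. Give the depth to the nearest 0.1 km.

depth ≈ 30.4 km

Each station gives a sphere (x−x_i)² + (y−y_i)² + z² = d_i² (stations at z=0).
Subtracting the Station 1 sphere from Station 2 and Station 3: z² cancels, leaving linear equations in x and y:
-192.2 x − 175.6 y = 16314.30
-320.6 x + 7.8 y = 3817.43
Solving: x ≈ -13.800, y ≈ -77.801 km (keep extra digits for the depth step; rounded: -13.8, -77.8).
Then from the Station 1 sphere: z² = 156.99² − (x − 113.7)² − (y − 8.6)² with x = -13.800, y = -77.801, so z ≈ 30.405 ≈ 30.4 km.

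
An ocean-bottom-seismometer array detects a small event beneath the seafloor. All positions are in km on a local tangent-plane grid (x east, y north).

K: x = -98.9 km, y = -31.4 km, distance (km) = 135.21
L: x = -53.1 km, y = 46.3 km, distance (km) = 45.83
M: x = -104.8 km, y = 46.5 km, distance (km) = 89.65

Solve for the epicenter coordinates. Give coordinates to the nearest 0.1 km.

x ≈ -21.4 km, y ≈ 79.4 km

Circle about each station: (x + 98.9)² + (y + 31.4)² = 135.21²; (x + 53.1)² + (y − 46.3)² = 45.83²; (x + 104.8)² + (y − 46.5)² = 89.65².
Subtracting the K equation from the L and M equations removes the quadratic terms:
91.6 x + 155.4 y = 10377.49
-11.8 x + 155.8 y = 12622.74
Solving the 2×2 system: x ≈ -21.4, y ≈ 79.4 km.
Check against K (with the unrounded x, y): √((x + 98.9)²+(y + 31.4)²) = 135.21 ≈ 135.21 km. ✓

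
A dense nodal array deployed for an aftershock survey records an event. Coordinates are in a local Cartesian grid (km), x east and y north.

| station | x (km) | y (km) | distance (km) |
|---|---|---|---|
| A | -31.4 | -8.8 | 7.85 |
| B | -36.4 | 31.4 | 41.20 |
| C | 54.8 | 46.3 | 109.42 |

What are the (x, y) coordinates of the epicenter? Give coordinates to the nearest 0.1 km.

Circle about each station: (x + 31.4)² + (y + 8.8)² = 7.85²; (x + 36.4)² + (y − 31.4)² = 41.20²; (x − 54.8)² + (y − 46.3)² = 109.42².
Subtracting pairs of circle equations eliminates x²+y² and gives linear equations (the radical axes):
-10.0 x + 80.4 y = -388.30
172.4 x + 110.2 y = -7827.78
Solving the 2×2 system: x ≈ -39.2, y ≈ -9.7 km.

-39.2 km east, -9.7 km north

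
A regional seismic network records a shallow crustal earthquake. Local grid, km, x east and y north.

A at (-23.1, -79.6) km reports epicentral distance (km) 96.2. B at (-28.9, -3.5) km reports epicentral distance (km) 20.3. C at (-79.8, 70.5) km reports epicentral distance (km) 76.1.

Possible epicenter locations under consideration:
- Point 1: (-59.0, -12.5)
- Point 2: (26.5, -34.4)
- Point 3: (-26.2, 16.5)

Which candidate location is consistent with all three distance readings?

For each candidate, compare |candidate − station| to the reported distance:
Point 1: residuals A 20.1, B 11.1, C 9.5 → max 20.1 km
Point 2: residuals A 29.1, B 43.1, C 73.2 → max 73.2 km
Point 3: residuals A 0.1, B 0.1, C 0.0 → max 0.1 km
Only Point 3 has all residuals ≈ 0.

Point 3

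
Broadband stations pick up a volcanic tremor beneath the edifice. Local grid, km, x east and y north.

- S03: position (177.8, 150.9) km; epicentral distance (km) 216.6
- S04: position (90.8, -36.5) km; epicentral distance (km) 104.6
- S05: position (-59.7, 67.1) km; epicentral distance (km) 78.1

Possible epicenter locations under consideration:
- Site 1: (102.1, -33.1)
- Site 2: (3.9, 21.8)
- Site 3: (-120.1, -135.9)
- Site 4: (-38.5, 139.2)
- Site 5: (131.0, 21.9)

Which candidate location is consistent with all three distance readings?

Site 2

For each candidate, compare |candidate − station| to the reported distance:
Site 1: residuals S03 17.6, S04 92.8, S05 112.2 → max 112.2 km
Site 2: residuals S03 0.0, S04 0.0, S05 0.0 → max 0.0 km
Site 3: residuals S03 196.9, S04 128.6, S05 133.7 → max 196.9 km
Site 4: residuals S03 0.0, S04 113.5, S05 2.9 → max 113.5 km
Site 5: residuals S03 79.4, S04 33.7, S05 117.9 → max 117.9 km
Only Site 2 has all residuals ≈ 0.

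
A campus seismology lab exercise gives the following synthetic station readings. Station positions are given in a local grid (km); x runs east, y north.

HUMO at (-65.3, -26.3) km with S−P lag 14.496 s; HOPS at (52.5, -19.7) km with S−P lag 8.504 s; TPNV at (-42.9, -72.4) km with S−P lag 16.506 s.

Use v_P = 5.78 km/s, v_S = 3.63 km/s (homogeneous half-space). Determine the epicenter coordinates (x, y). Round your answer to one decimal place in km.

(44.5, 62.9)

Distance from S−P lag: d = Δt · v_P v_S / (v_P − v_S) = Δt · (5.78·3.63)/(5.78−3.63) ≈ 9.7588·Δt.
So d_HUMO = 141.46, d_HOPS = 82.99, d_TPNV = 161.08 km.
Circle about each station: (x + 65.3)² + (y + 26.3)² = 141.46²; (x − 52.5)² + (y + 19.7)² = 82.99²; (x + 42.9)² + (y + 72.4)² = 161.08².
Subtracting pairs of circle equations eliminates x²+y² and gives linear equations (the radical axes):
235.6 x + 13.2 y = 11312.15
44.8 x − 92.2 y = -3809.44
Solving the 2×2 system: x ≈ 44.5, y ≈ 62.9 km.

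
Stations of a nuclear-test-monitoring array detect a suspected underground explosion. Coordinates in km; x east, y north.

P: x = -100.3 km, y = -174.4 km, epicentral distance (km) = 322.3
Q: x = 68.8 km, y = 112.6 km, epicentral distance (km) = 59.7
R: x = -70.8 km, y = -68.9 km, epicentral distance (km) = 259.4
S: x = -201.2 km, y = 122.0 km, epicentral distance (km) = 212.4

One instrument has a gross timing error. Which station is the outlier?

R

Solve using three stations at a time. Using P, Q, S (subtract circle equations pairwise → linear system) gives (x, y) ≈ (11.1, 128.0).
Distances from that point to each station vs reported:
  P: calculated 322.3 vs reported 322.3 → residual 0.0 km
  Q: calculated 59.7 vs reported 59.7 → residual 0.0 km
  R: calculated 213.3 vs reported 259.4 → residual 46.1 km
  S: calculated 212.4 vs reported 212.4 → residual 0.0 km
P, Q, S are mutually consistent (residuals ≈ 0); R is off by 46.1 km.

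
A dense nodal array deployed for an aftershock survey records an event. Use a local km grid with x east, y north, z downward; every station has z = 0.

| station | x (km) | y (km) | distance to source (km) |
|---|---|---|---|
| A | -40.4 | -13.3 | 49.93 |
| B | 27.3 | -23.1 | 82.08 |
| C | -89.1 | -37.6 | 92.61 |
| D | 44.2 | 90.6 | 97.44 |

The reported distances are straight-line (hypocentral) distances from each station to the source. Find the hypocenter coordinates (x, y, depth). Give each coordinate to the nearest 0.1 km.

(-30.7, 31.5, 19.8)

Each station gives a sphere (x−x_i)² + (y−y_i)² + z² = d_i² (stations at z=0).
Subtracting the A sphere from B and C: z² cancels, leaving linear equations in x and y:
135.4 x − 19.6 y = -4774.27
-97.4 x − 48.6 y = 1459.91
Solving: x ≈ -30.702, y ≈ 31.491 km (keep extra digits for the depth step; rounded: -30.7, 31.5).
Then from the A sphere: z² = 49.93² − (x + 40.4)² − (y + 13.3)² with x = -30.702, y = 31.491, so z ≈ 19.817 ≈ 19.8 km.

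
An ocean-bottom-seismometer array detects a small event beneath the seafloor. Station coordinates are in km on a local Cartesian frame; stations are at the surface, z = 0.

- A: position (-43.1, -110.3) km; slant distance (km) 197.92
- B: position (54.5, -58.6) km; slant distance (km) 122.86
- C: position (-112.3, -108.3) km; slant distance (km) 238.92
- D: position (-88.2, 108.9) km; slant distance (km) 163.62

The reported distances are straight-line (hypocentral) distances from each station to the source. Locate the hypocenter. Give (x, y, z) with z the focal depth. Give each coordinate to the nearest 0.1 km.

Each station gives a sphere (x−x_i)² + (y−y_i)² + z² = d_i² (stations at z=0).
Subtracting the A sphere from B and C: z² cancels, leaving linear equations in x and y:
195.2 x + 103.4 y = 16458.26
-138.4 x + 4.0 y = -7593.96
Solving: x ≈ 56.393, y ≈ 52.711 km (keep extra digits for the depth step; rounded: 56.4, 52.7).
Then from the A sphere: z² = 197.92² − (x + 43.1)² − (y + 110.3)² with x = 56.393, y = 52.711, so z ≈ 51.970 ≈ 52.0 km.

x ≈ 56.4 km, y ≈ 52.7 km, depth ≈ 52.0 km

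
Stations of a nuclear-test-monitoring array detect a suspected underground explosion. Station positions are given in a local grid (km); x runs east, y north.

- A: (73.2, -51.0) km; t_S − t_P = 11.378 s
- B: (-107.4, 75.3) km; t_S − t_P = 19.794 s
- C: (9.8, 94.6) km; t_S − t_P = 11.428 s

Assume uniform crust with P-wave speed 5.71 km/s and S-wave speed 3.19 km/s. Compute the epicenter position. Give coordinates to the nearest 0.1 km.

Distance from S−P lag: d = Δt · v_P v_S / (v_P − v_S) = Δt · (5.71·3.19)/(5.71−3.19) ≈ 7.2281·Δt.
So d_A = 82.24, d_B = 143.07, d_C = 82.60 km.
Circle about each station: (x − 73.2)² + (y + 51.0)² = 82.24²; (x + 107.4)² + (y − 75.3)² = 143.07²; (x − 9.8)² + (y − 94.6)² = 82.60².
Subtracting pairs of circle equations eliminates x²+y² and gives linear equations (the radical axes):
-361.2 x + 252.6 y = -4460.00
-126.8 x + 291.2 y = 1026.62
Solving the 2×2 system: x ≈ 21.3, y ≈ 12.8 km.
Check against A (with the unrounded x, y): √((x − 73.2)²+(y + 51.0)²) = 82.24 ≈ 82.24 km. ✓

(21.3, 12.8)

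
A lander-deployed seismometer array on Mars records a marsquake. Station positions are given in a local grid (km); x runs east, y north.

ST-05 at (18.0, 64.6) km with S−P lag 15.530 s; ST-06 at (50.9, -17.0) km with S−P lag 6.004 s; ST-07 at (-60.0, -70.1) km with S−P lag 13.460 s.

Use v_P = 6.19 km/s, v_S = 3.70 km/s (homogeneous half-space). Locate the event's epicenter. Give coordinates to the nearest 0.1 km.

Distance from S−P lag: d = Δt · v_P v_S / (v_P − v_S) = Δt · (6.19·3.70)/(6.19−3.70) ≈ 9.1980·Δt.
So d_ST-05 = 142.84, d_ST-06 = 55.22, d_ST-07 = 123.80 km.
Circle about each station: (x − 18.0)² + (y − 64.6)² = 142.84²; (x − 50.9)² + (y + 17.0)² = 55.22²; (x + 60.0)² + (y + 70.1)² = 123.80².
Subtracting the ST-05 equation from the ST-06 and ST-07 equations removes the quadratic terms:
65.8 x − 163.2 y = 15736.67
-156.0 x − 269.4 y = 9093.68
Solving the 2×2 system: x ≈ 63.8, y ≈ -70.7 km.

(63.8, -70.7)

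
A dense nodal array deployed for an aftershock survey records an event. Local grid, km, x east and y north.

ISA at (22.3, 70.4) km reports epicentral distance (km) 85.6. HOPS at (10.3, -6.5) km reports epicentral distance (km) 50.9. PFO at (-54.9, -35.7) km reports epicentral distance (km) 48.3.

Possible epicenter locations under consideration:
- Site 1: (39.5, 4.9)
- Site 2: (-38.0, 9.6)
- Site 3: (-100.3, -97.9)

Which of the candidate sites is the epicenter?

For each candidate, compare |candidate − station| to the reported distance:
Site 1: residuals ISA 17.9, HOPS 19.6, PFO 54.5 → max 54.5 km
Site 2: residuals ISA 0.0, HOPS 0.0, PFO 0.0 → max 0.0 km
Site 3: residuals ISA 122.6, HOPS 92.6, PFO 28.7 → max 122.6 km
Only Site 2 has all residuals ≈ 0.

Site 2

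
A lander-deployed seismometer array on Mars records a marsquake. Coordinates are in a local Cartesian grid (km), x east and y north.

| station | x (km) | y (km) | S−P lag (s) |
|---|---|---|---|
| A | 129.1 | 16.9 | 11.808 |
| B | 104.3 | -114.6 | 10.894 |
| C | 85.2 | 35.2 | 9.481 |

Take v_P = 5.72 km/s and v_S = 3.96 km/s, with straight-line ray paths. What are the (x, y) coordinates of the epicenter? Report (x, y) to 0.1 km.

Distance from S−P lag: d = Δt · v_P v_S / (v_P − v_S) = Δt · (5.72·3.96)/(5.72−3.96) ≈ 12.8700·Δt.
So d_A = 151.97, d_B = 140.21, d_C = 122.02 km.
Circle about each station: (x − 129.1)² + (y − 16.9)² = 151.97²; (x − 104.3)² + (y + 114.6)² = 140.21²; (x − 85.2)² + (y − 35.2)² = 122.02².
Subtracting the A equation from the B and C equations removes the quadratic terms:
-49.6 x − 263.0 y = 10495.27
-87.8 x + 36.6 y = -248.34
Solving the 2×2 system: x ≈ -12.8, y ≈ -37.5 km.

-12.8 km east, -37.5 km north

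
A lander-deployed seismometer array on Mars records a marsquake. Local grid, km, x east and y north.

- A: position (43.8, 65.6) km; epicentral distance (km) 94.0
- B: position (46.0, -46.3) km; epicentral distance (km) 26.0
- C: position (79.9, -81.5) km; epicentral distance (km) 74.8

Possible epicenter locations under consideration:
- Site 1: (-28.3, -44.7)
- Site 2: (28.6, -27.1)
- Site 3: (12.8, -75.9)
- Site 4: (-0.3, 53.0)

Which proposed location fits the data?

For each candidate, compare |candidate − station| to the reported distance:
Site 1: residuals A 37.8, B 48.3, C 39.5 → max 48.3 km
Site 2: residuals A 0.1, B 0.1, C 0.0 → max 0.1 km
Site 3: residuals A 50.9, B 18.5, C 7.5 → max 50.9 km
Site 4: residuals A 48.1, B 83.6, C 81.8 → max 83.6 km
Only Site 2 has all residuals ≈ 0.

Site 2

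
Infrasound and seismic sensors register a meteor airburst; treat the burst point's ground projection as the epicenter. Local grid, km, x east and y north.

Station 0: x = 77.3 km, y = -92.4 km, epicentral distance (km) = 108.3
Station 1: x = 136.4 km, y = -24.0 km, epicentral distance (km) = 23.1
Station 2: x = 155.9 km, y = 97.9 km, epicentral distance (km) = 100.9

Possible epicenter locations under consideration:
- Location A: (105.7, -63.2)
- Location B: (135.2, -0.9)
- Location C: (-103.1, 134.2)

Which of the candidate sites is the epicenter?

For each candidate, compare |candidate − station| to the reported distance:
Location A: residuals Station 0 67.6, Station 1 26.7, Station 2 67.8 → max 67.8 km
Location B: residuals Station 0 0.0, Station 1 0.0, Station 2 0.0 → max 0.0 km
Location C: residuals Station 0 181.3, Station 1 263.9, Station 2 160.6 → max 263.9 km
Only Location B has all residuals ≈ 0.

Location B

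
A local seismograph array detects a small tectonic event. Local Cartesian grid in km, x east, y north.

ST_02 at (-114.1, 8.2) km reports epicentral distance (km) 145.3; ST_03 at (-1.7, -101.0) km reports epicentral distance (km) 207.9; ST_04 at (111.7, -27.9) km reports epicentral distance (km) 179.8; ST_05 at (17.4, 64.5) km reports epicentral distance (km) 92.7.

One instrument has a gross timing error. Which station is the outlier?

Solve using three stations at a time. Using ST_02, ST_03, ST_04 (subtract circle equations pairwise → linear system) gives (x, y) ≈ (-7.4, 106.8).
Distances from that point to each station vs reported:
  ST_02: calculated 145.3 vs reported 145.3 → residual 0.0 km
  ST_03: calculated 207.9 vs reported 207.9 → residual 0.0 km
  ST_04: calculated 179.8 vs reported 179.8 → residual 0.0 km
  ST_05: calculated 49.1 vs reported 92.7 → residual 43.6 km
ST_02, ST_03, ST_04 are mutually consistent (residuals ≈ 0); ST_05 is off by 43.6 km.

ST_05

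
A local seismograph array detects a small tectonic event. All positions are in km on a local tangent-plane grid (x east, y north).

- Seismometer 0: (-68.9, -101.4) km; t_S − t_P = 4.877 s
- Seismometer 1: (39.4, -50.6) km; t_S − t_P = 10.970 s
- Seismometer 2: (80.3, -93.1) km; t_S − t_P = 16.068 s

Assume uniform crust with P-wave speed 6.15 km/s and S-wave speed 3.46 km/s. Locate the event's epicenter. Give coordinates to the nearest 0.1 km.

Distance from S−P lag: d = Δt · v_P v_S / (v_P − v_S) = Δt · (6.15·3.46)/(6.15−3.46) ≈ 7.9104·Δt.
So d_Seismometer 0 = 38.58, d_Seismometer 1 = 86.78, d_Seismometer 2 = 127.10 km.
Circle about each station: (x + 68.9)² + (y + 101.4)² = 38.58²; (x − 39.4)² + (y + 50.6)² = 86.78²; (x − 80.3)² + (y + 93.1)² = 127.10².
Subtracting the Seismometer 0 equation from the Seismometer 1 and Seismometer 2 equations removes the quadratic terms:
216.6 x + 101.6 y = -16958.80
298.4 x + 16.6 y = -14579.46
Solving the 2×2 system: x ≈ -44.9, y ≈ -71.2 km.
Check against Seismometer 0 (with the unrounded x, y): √((x + 68.9)²+(y + 101.4)²) = 38.58 ≈ 38.58 km. ✓

-44.9 km east, -71.2 km north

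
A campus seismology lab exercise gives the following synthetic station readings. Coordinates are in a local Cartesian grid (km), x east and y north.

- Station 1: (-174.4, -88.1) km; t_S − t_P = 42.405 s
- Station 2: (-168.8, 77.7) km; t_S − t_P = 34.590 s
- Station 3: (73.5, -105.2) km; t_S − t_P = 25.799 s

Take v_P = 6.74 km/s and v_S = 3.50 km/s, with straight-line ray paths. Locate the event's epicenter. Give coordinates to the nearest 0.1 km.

Distance from S−P lag: d = Δt · v_P v_S / (v_P − v_S) = Δt · (6.74·3.50)/(6.74−3.50) ≈ 7.2809·Δt.
So d_Station 1 = 308.75, d_Station 2 = 251.85, d_Station 3 = 187.84 km.
Circle about each station: (x + 174.4)² + (y + 88.1)² = 308.75²; (x + 168.8)² + (y − 77.7)² = 251.85²; (x − 73.5)² + (y + 105.2)² = 187.84².
Subtracting pairs of circle equations eliminates x²+y² and gives linear equations (the radical axes):
11.2 x + 331.6 y = 28251.90
495.8 x − 34.2 y = 38335.02
Solving the 2×2 system: x ≈ 83.0, y ≈ 82.4 km.

83.0 km east, 82.4 km north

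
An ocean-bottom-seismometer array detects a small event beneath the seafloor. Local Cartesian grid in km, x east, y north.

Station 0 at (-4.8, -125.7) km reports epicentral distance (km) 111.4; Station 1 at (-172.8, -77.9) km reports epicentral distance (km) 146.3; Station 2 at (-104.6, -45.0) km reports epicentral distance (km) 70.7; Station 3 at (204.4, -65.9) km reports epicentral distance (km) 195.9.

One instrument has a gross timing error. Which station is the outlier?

Solve using three stations at a time. Using Station 0, Station 1, Station 2 (subtract circle equations pairwise → linear system) gives (x, y) ≈ (-38.6, -19.6).
Distances from that point to each station vs reported:
  Station 0: calculated 111.4 vs reported 111.4 → residual 0.0 km
  Station 1: calculated 146.3 vs reported 146.3 → residual 0.0 km
  Station 2: calculated 70.7 vs reported 70.7 → residual 0.0 km
  Station 3: calculated 247.4 vs reported 195.9 → residual 51.5 km
Station 0, Station 1, Station 2 are mutually consistent (residuals ≈ 0); Station 3 is off by 51.5 km.

Station 3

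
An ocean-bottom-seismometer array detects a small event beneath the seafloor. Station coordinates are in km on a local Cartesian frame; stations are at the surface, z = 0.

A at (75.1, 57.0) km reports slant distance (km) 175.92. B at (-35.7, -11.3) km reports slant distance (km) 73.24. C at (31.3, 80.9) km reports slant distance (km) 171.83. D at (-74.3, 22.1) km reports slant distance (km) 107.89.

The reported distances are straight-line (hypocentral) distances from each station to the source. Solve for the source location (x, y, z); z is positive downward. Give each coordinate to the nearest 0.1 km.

x ≈ -38.7 km, y ≈ -69.7 km, depth ≈ 44.1 km

Each station gives a sphere (x−x_i)² + (y−y_i)² + z² = d_i² (stations at z=0).
Subtracting the A sphere from B and C: z² cancels, leaving linear equations in x and y:
-221.6 x − 136.6 y = 18096.92
-87.6 x + 47.8 y = 57.79
Solving: x ≈ -38.696, y ≈ -69.707 km (keep extra digits for the depth step; rounded: -38.7, -69.7).
Then from the A sphere: z² = 175.92² − (x − 75.1)² − (y − 57.0)² with x = -38.696, y = -69.707, so z ≈ 44.087 ≈ 44.1 km.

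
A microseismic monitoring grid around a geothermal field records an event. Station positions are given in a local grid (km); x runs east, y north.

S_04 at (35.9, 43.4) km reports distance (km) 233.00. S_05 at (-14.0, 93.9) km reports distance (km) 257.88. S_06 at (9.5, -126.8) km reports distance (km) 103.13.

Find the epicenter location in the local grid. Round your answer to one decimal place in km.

Circle about each station: (x − 35.9)² + (y − 43.4)² = 233.00²; (x + 14.0)² + (y − 93.9)² = 257.88²; (x − 9.5)² + (y + 126.8)² = 103.13².
Subtracting the S_04 equation from the S_05 and S_06 equations removes the quadratic terms:
-99.8 x + 101.0 y = -6372.25
-52.8 x − 340.4 y = 56649.32
Solving the 2×2 system: x ≈ -90.4, y ≈ -152.4 km.

-90.4 km east, -152.4 km north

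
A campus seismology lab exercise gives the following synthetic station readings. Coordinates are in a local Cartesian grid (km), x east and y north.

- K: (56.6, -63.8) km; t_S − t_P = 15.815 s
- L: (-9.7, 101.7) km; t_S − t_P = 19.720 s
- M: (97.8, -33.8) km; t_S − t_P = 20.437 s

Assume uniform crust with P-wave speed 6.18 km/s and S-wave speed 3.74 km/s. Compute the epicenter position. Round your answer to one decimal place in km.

x ≈ -93.2 km, y ≈ -65.4 km

Distance from S−P lag: d = Δt · v_P v_S / (v_P − v_S) = Δt · (6.18·3.74)/(6.18−3.74) ≈ 9.4726·Δt.
So d_K = 149.81, d_L = 186.80, d_M = 193.59 km.
Circle about each station: (x − 56.6)² + (y + 63.8)² = 149.81²; (x + 9.7)² + (y − 101.7)² = 186.80²; (x − 97.8)² + (y + 33.8)² = 193.59².
Subtracting the K equation from the L and M equations removes the quadratic terms:
-132.6 x + 331.0 y = -9288.22
82.4 x + 60.0 y = -11600.77
Solving the 2×2 system: x ≈ -93.2, y ≈ -65.4 km.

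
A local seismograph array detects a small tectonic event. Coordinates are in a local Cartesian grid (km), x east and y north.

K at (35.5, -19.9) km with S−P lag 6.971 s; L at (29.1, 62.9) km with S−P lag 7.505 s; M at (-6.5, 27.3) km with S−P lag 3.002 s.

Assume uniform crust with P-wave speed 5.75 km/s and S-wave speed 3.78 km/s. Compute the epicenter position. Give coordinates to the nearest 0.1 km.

-35.1 km east, 10.6 km north

Distance from S−P lag: d = Δt · v_P v_S / (v_P − v_S) = Δt · (5.75·3.78)/(5.75−3.78) ≈ 11.0330·Δt.
So d_K = 76.91, d_L = 82.80, d_M = 33.12 km.
Circle about each station: (x − 35.5)² + (y + 19.9)² = 76.91²; (x − 29.1)² + (y − 62.9)² = 82.80²; (x + 6.5)² + (y − 27.3)² = 33.12².
Subtracting the K equation from the L and M equations removes the quadratic terms:
-12.8 x + 165.6 y = 2206.27
-84.0 x + 94.4 y = 3949.49
Solving the 2×2 system: x ≈ -35.1, y ≈ 10.6 km.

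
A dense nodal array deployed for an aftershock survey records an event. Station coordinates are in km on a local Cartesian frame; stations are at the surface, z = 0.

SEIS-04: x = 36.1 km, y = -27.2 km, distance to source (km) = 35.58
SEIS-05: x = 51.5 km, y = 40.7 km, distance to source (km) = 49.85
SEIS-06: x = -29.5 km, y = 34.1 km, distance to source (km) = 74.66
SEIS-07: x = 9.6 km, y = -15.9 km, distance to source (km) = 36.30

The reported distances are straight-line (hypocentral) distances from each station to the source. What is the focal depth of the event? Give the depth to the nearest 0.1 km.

Each station gives a sphere (x−x_i)² + (y−y_i)² + z² = d_i² (stations at z=0).
Subtracting the SEIS-04 sphere from SEIS-05 and SEIS-06: z² cancels, leaving linear equations in x and y:
30.8 x + 135.8 y = 1046.60
-131.2 x + 122.6 y = -4318.17
Solving: x ≈ 33.100, y ≈ 0.200 km (keep extra digits for the depth step; rounded: 33.1, 0.2).
Then from the SEIS-04 sphere: z² = 35.58² − (x − 36.1)² − (y + 27.2)² with x = 33.100, y = 0.200, so z ≈ 22.498 ≈ 22.5 km.

depth ≈ 22.5 km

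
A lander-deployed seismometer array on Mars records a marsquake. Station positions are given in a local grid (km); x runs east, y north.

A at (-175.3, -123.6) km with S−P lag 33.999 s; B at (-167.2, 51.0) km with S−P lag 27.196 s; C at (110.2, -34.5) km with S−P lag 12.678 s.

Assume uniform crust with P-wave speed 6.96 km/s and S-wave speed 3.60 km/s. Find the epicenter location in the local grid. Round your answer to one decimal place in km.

x ≈ 33.3 km, y ≈ 20.5 km

Distance from S−P lag: d = Δt · v_P v_S / (v_P − v_S) = Δt · (6.96·3.60)/(6.96−3.60) ≈ 7.4571·Δt.
So d_A = 253.54, d_B = 202.80, d_C = 94.54 km.
Circle about each station: (x + 175.3)² + (y + 123.6)² = 253.54²; (x + 167.2)² + (y − 51.0)² = 202.80²; (x − 110.2)² + (y + 34.5)² = 94.54².
Subtracting the A equation from the B and C equations removes the quadratic terms:
16.2 x + 349.2 y = 7704.48
571.0 x + 178.2 y = 22671.96
Solving the 2×2 system: x ≈ 33.3, y ≈ 20.5 km.
Check against A (with the unrounded x, y): √((x + 175.3)²+(y + 123.6)²) = 253.54 ≈ 253.54 km. ✓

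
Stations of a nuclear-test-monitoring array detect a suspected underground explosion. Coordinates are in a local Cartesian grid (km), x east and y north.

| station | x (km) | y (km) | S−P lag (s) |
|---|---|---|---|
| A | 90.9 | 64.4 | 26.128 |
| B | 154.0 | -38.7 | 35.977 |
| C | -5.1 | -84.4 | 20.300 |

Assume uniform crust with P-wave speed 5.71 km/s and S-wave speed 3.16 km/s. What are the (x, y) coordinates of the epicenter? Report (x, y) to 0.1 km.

(-90.9, 30.8)

Distance from S−P lag: d = Δt · v_P v_S / (v_P − v_S) = Δt · (5.71·3.16)/(5.71−3.16) ≈ 7.0759·Δt.
So d_A = 184.88, d_B = 254.57, d_C = 143.64 km.
Circle about each station: (x − 90.9)² + (y − 64.4)² = 184.88²; (x − 154.0)² + (y + 38.7)² = 254.57²; (x + 5.1)² + (y + 84.4)² = 143.64².
Subtracting pairs of circle equations eliminates x²+y² and gives linear equations (the radical axes):
126.2 x − 206.2 y = -17821.75
-192.0 x − 297.6 y = 8287.36
Solving the 2×2 system: x ≈ -90.9, y ≈ 30.8 km.
Check against A (with the unrounded x, y): √((x − 90.9)²+(y − 64.4)²) = 184.88 ≈ 184.88 km. ✓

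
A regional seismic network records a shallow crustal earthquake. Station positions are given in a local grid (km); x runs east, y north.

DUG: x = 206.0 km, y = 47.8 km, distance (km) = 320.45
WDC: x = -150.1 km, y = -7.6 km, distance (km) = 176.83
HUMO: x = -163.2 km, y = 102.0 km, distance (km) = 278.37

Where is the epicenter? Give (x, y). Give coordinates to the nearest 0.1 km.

Circle about each station: (x − 206.0)² + (y − 47.8)² = 320.45²; (x + 150.1)² + (y + 7.6)² = 176.83²; (x + 163.2)² + (y − 102.0)² = 278.37².
Subtracting the DUG equation from the WDC and HUMO equations removes the quadratic terms:
-712.2 x − 110.8 y = 49286.28
-738.4 x + 108.4 y = 17515.75
Solving the 2×2 system: x ≈ -45.8, y ≈ -150.4 km.
Check against DUG (with the unrounded x, y): √((x − 206.0)²+(y − 47.8)²) = 320.46 ≈ 320.45 km. ✓

x ≈ -45.8 km, y ≈ -150.4 km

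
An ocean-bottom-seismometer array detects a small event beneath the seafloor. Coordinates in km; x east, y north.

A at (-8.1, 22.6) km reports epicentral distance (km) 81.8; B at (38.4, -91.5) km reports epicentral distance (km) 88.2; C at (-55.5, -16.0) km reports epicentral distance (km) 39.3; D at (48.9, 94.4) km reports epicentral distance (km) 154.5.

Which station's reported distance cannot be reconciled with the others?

Solve using three stations at a time. Using A, B, C (subtract circle equations pairwise → linear system) gives (x, y) ≈ (-40.7, -52.4).
Distances from that point to each station vs reported:
  A: calculated 81.8 vs reported 81.8 → residual 0.0 km
  B: calculated 88.2 vs reported 88.2 → residual 0.0 km
  C: calculated 39.3 vs reported 39.3 → residual 0.0 km
  D: calculated 172.0 vs reported 154.5 → residual 17.5 km
A, B, C are mutually consistent (residuals ≈ 0); D is off by 17.5 km.

D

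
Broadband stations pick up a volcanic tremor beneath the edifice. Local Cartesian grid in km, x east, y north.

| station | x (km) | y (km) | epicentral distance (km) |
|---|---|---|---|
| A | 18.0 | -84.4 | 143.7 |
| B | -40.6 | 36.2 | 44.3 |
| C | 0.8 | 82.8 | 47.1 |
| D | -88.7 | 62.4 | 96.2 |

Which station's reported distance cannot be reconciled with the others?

A

Solve using three stations at a time. Using B, C, D (subtract circle equations pairwise → linear system) gives (x, y) ≈ (3.8, 35.7).
Distances from that point to each station vs reported:
  A: calculated 121.0 vs reported 143.7 → residual 22.7 km
  B: calculated 44.4 vs reported 44.3 → residual 0.1 km
  C: calculated 47.2 vs reported 47.1 → residual 0.1 km
  D: calculated 96.2 vs reported 96.2 → residual 0.0 km
B, C, D are mutually consistent (residuals ≈ 0); A is off by 22.7 km.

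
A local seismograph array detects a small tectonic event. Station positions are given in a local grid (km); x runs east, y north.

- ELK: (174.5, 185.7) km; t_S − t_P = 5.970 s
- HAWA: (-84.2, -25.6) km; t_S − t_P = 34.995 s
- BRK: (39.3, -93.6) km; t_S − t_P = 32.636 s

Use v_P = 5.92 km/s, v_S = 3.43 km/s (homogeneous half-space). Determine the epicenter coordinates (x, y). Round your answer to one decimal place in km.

(137.9, 153.6)

Distance from S−P lag: d = Δt · v_P v_S / (v_P − v_S) = Δt · (5.92·3.43)/(5.92−3.43) ≈ 8.1549·Δt.
So d_ELK = 48.68, d_HAWA = 285.38, d_BRK = 266.14 km.
Circle about each station: (x − 174.5)² + (y − 185.7)² = 48.68²; (x + 84.2)² + (y + 25.6)² = 285.38²; (x − 39.3)² + (y + 93.6)² = 266.14².
Subtracting pairs of circle equations eliminates x²+y² and gives linear equations (the radical axes):
-517.4 x − 422.6 y = -136261.74
-270.4 x − 558.6 y = -123090.05
Solving the 2×2 system: x ≈ 137.9, y ≈ 153.6 km.
Check against ELK (with the unrounded x, y): √((x − 174.5)²+(y − 185.7)²) = 48.68 ≈ 48.68 km. ✓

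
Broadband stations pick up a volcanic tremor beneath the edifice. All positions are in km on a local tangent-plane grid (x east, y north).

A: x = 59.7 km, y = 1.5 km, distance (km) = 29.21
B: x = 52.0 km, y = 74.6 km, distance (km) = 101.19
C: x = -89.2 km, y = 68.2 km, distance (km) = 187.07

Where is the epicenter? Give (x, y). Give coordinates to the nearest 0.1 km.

Circle about each station: (x − 59.7)² + (y − 1.5)² = 29.21²; (x − 52.0)² + (y − 74.6)² = 101.19²; (x + 89.2)² + (y − 68.2)² = 187.07².
Subtracting the A equation from the B and C equations removes the quadratic terms:
-15.4 x + 146.2 y = -4683.37
-297.8 x + 133.4 y = -25100.42
Solving the 2×2 system: x ≈ 73.4, y ≈ -24.3 km.
Check against A (with the unrounded x, y): √((x − 59.7)²+(y − 1.5)²) = 29.21 ≈ 29.21 km. ✓

(73.4, -24.3)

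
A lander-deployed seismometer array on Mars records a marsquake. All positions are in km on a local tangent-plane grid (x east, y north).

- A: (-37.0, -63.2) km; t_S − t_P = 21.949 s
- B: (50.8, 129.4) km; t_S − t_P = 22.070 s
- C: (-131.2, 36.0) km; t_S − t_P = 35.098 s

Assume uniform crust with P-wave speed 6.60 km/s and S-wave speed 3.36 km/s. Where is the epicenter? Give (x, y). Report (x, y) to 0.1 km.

x ≈ 104.2 km, y ≈ -11.9 km

Distance from S−P lag: d = Δt · v_P v_S / (v_P − v_S) = Δt · (6.60·3.36)/(6.60−3.36) ≈ 6.8444·Δt.
So d_A = 150.23, d_B = 151.06, d_C = 240.23 km.
Circle about each station: (x + 37.0)² + (y + 63.2)² = 150.23²; (x − 50.8)² + (y − 129.4)² = 151.06²; (x + 131.2)² + (y − 36.0)² = 240.23².
Subtracting the A equation from the B and C equations removes the quadratic terms:
175.6 x + 385.2 y = 13711.69
-188.4 x + 198.4 y = -21995.20
Solving the 2×2 system: x ≈ 104.2, y ≈ -11.9 km.
Check against A (with the unrounded x, y): √((x + 37.0)²+(y + 63.2)²) = 150.23 ≈ 150.23 km. ✓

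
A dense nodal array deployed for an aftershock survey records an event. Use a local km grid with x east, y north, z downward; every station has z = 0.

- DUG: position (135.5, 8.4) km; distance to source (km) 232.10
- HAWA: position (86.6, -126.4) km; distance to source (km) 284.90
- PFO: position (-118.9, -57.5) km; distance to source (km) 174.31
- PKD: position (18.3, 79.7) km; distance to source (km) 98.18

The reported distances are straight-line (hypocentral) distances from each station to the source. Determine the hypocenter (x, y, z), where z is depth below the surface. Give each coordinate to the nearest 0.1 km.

Each station gives a sphere (x−x_i)² + (y−y_i)² + z² = d_i² (stations at z=0).
Subtracting the DUG sphere from HAWA and PFO: z² cancels, leaving linear equations in x and y:
-97.8 x − 269.6 y = -22251.89
-508.8 x − 131.8 y = 22499.08
Solving: x ≈ -72.404, y ≈ 108.802 km (keep extra digits for the depth step; rounded: -72.4, 108.8).
Then from the DUG sphere: z² = 232.10² − (x − 135.5)² − (y − 8.4)² with x = -72.404, y = 108.802, so z ≈ 23.786 ≈ 23.8 km.
Check against PKD (with the unrounded solution): distance 98.18 ≈ 98.18 km. ✓

(-72.4, 108.8, 23.8)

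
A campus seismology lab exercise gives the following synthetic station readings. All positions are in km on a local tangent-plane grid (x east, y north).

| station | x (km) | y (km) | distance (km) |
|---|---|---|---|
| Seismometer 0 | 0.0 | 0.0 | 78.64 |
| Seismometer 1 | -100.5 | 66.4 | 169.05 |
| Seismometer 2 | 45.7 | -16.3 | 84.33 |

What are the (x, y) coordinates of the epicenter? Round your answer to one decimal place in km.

Circle about each station: x² + y² = 78.64²; (x + 100.5)² + (y − 66.4)² = 169.05²; (x − 45.7)² + (y + 16.3)² = 84.33².
Subtracting pairs of circle equations eliminates x²+y² and gives linear equations (the radical axes):
-201.0 x + 132.8 y = -7884.44
91.4 x − 32.6 y = 1426.88
Solving the 2×2 system: x ≈ -12.1, y ≈ -77.7 km.
Check against Seismometer 0 (with the unrounded x, y): √(x²+y²) = 78.61 ≈ 78.64 km. ✓

(-12.1, -77.7)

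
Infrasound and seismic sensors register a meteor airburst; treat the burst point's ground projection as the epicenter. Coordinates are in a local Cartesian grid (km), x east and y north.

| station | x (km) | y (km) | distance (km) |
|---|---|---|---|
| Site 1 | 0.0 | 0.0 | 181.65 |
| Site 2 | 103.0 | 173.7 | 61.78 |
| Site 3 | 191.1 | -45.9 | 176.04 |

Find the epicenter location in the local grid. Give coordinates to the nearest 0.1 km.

x ≈ 135.4 km, y ≈ 121.1 km

Circle about each station: x² + y² = 181.65²; (x − 103.0)² + (y − 173.7)² = 61.78²; (x − 191.1)² + (y + 45.9)² = 176.04².
Subtracting the Site 1 equation from the Site 2 and Site 3 equations removes the quadratic terms:
206.0 x + 347.4 y = 69960.64
382.2 x − 91.8 y = 40632.66
Solving the 2×2 system: x ≈ 135.4, y ≈ 121.1 km.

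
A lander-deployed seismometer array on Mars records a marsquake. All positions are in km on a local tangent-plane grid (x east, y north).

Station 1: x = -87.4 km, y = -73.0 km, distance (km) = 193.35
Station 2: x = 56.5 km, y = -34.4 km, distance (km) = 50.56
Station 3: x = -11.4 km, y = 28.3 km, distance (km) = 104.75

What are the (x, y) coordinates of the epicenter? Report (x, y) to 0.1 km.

Circle about each station: (x + 87.4)² + (y + 73.0)² = 193.35²; (x − 56.5)² + (y + 34.4)² = 50.56²; (x + 11.4)² + (y − 28.3)² = 104.75².
Subtracting pairs of circle equations eliminates x²+y² and gives linear equations (the radical axes):
287.8 x + 77.2 y = 26235.76
152.0 x + 202.6 y = 14374.75
Solving the 2×2 system: x ≈ 90.3, y ≈ 3.2 km.

90.3 km east, 3.2 km north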